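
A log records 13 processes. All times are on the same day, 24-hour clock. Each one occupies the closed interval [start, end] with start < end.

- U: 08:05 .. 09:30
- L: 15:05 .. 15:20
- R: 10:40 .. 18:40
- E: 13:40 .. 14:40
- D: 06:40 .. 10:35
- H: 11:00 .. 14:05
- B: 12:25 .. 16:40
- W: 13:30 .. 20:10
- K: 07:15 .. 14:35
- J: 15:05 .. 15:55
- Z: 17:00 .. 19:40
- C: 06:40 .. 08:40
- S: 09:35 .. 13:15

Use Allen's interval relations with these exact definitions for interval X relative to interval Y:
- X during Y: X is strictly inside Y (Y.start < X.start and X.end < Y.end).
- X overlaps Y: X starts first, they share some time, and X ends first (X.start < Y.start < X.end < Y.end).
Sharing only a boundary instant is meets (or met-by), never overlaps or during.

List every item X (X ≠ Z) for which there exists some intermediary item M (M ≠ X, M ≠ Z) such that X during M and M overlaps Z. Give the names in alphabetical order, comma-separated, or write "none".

B, E, H, J, L

Target Z = [17:00, 19:40].
Intermediaries M with M overlaps Z: R.
Via R — items with X during R: B, E, H, J, L.
Union: B, E, H, J, L.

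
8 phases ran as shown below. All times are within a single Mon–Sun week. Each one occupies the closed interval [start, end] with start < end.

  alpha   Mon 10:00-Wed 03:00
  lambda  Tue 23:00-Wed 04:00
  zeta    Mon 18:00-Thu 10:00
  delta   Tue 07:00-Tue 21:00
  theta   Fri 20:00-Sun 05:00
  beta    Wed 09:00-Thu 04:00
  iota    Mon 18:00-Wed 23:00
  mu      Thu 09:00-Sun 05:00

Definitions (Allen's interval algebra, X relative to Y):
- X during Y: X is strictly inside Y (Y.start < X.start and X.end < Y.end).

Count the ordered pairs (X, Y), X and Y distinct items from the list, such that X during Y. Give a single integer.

Checking all 56 ordered pairs for relation 'during'; matching pairs in alphabetical order:
(beta, zeta): beta during zeta ✓
(delta, alpha): delta during alpha ✓
(delta, iota): delta during iota ✓
(delta, zeta): delta during zeta ✓
(lambda, iota): lambda during iota ✓
(lambda, zeta): lambda during zeta ✓
Count: 6.

6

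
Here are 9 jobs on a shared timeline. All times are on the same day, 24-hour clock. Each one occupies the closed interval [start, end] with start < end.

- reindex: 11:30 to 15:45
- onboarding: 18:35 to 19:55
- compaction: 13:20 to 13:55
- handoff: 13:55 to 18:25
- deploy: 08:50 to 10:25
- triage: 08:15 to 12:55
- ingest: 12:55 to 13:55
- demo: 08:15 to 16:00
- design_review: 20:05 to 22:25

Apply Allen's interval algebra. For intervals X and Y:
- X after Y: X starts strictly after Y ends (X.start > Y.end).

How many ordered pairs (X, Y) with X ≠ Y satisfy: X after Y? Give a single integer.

21

Checking all 72 ordered pairs for relation 'after'; matching pairs in alphabetical order:
(compaction, deploy): compaction after deploy ✓
(compaction, triage): compaction after triage ✓
(design_review, compaction): design_review after compaction ✓
(design_review, demo): design_review after demo ✓
(design_review, deploy): design_review after deploy ✓
(design_review, handoff): design_review after handoff ✓
(design_review, ingest): design_review after ingest ✓
(design_review, onboarding): design_review after onboarding ✓
(design_review, reindex): design_review after reindex ✓
(design_review, triage): design_review after triage ✓
(handoff, deploy): handoff after deploy ✓
(handoff, triage): handoff after triage ✓
(ingest, deploy): ingest after deploy ✓
(onboarding, compaction): onboarding after compaction ✓
(onboarding, demo): onboarding after demo ✓
(onboarding, deploy): onboarding after deploy ✓
(onboarding, handoff): onboarding after handoff ✓
(onboarding, ingest): onboarding after ingest ✓
(onboarding, reindex): onboarding after reindex ✓
(onboarding, triage): onboarding after triage ✓
(reindex, deploy): reindex after deploy ✓
Count: 21.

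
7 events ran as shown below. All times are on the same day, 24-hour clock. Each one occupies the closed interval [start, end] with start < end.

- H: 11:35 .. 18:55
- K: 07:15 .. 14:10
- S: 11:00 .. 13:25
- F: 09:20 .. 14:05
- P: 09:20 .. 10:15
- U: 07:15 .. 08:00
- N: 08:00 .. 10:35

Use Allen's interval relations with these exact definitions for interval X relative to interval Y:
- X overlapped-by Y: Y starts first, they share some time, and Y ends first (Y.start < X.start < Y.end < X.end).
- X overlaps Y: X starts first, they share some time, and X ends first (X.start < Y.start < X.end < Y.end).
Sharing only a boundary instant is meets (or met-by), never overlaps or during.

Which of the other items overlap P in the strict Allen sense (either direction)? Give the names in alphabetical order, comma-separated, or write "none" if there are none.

Target P = [09:20, 10:15].
F [09:20, 14:05] → started-by → no.
H [11:35, 18:55] → after → no.
K [07:15, 14:10] → contains → no.
N [08:00, 10:35] → contains → no.
S [11:00, 13:25] → after → no.
U [07:15, 08:00] → before → no.
Result: none.

none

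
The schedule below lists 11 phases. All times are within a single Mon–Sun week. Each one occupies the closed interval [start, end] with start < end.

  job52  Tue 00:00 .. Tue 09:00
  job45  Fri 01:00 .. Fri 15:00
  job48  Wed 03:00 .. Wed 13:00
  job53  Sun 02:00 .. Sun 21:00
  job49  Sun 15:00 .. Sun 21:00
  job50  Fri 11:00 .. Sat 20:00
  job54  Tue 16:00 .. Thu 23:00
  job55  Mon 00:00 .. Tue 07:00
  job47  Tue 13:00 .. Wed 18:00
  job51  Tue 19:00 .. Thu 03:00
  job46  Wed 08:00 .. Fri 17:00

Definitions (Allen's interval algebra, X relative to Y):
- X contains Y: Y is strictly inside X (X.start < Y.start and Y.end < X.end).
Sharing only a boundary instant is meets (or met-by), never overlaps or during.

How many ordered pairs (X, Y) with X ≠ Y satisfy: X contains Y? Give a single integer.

5

Checking all 110 ordered pairs for relation 'contains'; matching pairs in alphabetical order:
(job46, job45): job46 contains job45 ✓
(job47, job48): job47 contains job48 ✓
(job51, job48): job51 contains job48 ✓
(job54, job48): job54 contains job48 ✓
(job54, job51): job54 contains job51 ✓
Count: 5.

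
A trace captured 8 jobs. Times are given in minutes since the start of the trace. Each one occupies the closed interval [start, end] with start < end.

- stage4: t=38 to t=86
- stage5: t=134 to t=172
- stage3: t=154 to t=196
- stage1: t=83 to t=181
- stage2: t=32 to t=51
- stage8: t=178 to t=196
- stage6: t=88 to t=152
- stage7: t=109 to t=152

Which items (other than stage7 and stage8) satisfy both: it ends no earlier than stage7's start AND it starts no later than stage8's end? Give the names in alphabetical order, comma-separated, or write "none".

Conditions: its end is no earlier than stage7's start (X.end >= t=109) AND its start is no later than stage8's end (X.start <= t=196).
stage1: end t=181 >= t=109? ✓; start t=83 <= t=196? ✓ → yes.
stage2: end t=51 >= t=109? ✗; start t=32 <= t=196? ✓ → no.
stage3: end t=196 >= t=109? ✓; start t=154 <= t=196? ✓ → yes.
stage4: end t=86 >= t=109? ✗; start t=38 <= t=196? ✓ → no.
stage5: end t=172 >= t=109? ✓; start t=134 <= t=196? ✓ → yes.
stage6: end t=152 >= t=109? ✓; start t=88 <= t=196? ✓ → yes.
Result: stage1, stage3, stage5, stage6.

stage1, stage3, stage5, stage6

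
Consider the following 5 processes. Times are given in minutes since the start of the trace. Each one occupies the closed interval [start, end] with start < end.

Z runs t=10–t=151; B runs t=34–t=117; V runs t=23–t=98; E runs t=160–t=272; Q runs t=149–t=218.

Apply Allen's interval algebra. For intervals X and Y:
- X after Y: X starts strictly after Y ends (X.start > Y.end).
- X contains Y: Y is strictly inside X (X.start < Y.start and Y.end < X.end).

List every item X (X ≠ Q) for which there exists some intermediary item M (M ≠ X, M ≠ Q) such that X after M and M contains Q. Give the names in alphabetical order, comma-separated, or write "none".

Target Q = [t=149, t=218].
Intermediaries M with M contains Q: none.
Union: none.

none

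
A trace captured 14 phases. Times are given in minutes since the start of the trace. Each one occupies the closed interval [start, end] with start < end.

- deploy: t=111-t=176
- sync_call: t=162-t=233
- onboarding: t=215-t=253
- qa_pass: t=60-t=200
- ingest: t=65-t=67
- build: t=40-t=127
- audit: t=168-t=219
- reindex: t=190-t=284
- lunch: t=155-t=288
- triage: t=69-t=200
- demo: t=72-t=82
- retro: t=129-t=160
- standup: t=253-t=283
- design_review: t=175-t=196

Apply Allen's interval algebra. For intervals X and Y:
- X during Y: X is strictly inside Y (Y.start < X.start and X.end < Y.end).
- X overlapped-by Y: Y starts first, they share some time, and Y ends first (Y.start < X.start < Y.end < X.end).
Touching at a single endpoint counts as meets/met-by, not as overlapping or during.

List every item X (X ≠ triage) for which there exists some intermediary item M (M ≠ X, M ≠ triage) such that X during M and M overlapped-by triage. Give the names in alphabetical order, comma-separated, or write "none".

audit, design_review, onboarding, reindex, standup, sync_call

Target triage = [t=69, t=200].
Intermediaries M with M overlapped-by triage: audit, lunch, reindex, sync_call.
Via audit — items with X during audit: design_review.
Via lunch — items with X during lunch: audit, design_review, onboarding, reindex, standup, sync_call.
Via reindex — items with X during reindex: onboarding, standup.
Via sync_call — items with X during sync_call: audit, design_review.
Union: audit, design_review, onboarding, reindex, standup, sync_call.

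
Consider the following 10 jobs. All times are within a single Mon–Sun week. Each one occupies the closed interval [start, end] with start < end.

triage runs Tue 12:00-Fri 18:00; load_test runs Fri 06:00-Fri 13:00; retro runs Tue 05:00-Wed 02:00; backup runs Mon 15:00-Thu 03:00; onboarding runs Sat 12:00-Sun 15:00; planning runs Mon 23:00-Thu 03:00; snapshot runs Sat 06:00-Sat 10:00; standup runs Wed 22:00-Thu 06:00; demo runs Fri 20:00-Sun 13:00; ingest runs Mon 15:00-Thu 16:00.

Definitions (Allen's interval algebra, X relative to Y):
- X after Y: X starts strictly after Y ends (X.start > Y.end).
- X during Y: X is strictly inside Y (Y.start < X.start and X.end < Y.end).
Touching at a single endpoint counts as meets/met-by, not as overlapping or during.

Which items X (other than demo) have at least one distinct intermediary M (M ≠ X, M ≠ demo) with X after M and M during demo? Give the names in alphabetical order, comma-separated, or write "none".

Target demo = [Fri 20:00, Sun 13:00].
Intermediaries M with M during demo: snapshot.
Via snapshot — items with X after snapshot: onboarding.
Union: onboarding.

onboarding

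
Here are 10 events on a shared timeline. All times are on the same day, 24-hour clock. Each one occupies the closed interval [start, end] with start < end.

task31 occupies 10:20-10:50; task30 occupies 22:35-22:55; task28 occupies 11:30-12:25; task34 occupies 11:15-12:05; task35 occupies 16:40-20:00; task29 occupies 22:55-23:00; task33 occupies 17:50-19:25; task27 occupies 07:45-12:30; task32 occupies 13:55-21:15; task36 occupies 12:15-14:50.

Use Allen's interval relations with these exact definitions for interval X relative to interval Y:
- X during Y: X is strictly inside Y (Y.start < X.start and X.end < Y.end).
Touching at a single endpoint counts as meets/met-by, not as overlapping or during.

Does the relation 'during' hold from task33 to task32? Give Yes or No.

task33 = [17:50, 19:25], task32 = [13:55, 21:15].
Actual relation of task33 to task32: during.
Asked whether 'during' holds → Yes.

Yes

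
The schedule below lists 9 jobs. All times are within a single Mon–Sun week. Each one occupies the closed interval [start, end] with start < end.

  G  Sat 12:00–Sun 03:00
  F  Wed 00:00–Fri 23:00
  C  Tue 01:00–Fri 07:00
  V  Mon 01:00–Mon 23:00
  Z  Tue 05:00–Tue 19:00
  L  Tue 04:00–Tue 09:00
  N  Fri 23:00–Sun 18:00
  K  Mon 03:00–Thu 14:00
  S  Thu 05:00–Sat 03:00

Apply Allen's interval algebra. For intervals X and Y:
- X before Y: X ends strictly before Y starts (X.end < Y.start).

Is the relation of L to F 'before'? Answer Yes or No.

L = [Tue 04:00, Tue 09:00], F = [Wed 00:00, Fri 23:00].
Actual relation of L to F: before.
Asked whether 'before' holds → Yes.

Yes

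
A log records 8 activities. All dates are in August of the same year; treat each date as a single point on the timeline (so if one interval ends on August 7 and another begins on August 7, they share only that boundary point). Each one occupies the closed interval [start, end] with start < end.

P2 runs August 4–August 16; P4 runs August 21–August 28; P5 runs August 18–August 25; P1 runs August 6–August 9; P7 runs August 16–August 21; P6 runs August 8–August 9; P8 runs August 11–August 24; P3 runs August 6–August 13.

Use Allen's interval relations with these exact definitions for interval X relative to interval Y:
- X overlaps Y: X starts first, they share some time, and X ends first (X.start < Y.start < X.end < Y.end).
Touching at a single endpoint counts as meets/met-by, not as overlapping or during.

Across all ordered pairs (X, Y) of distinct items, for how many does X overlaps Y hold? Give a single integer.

6

Checking all 56 ordered pairs for relation 'overlaps'; matching pairs in alphabetical order:
(P2, P8): P2 overlaps P8 ✓
(P3, P8): P3 overlaps P8 ✓
(P5, P4): P5 overlaps P4 ✓
(P7, P5): P7 overlaps P5 ✓
(P8, P4): P8 overlaps P4 ✓
(P8, P5): P8 overlaps P5 ✓
Count: 6.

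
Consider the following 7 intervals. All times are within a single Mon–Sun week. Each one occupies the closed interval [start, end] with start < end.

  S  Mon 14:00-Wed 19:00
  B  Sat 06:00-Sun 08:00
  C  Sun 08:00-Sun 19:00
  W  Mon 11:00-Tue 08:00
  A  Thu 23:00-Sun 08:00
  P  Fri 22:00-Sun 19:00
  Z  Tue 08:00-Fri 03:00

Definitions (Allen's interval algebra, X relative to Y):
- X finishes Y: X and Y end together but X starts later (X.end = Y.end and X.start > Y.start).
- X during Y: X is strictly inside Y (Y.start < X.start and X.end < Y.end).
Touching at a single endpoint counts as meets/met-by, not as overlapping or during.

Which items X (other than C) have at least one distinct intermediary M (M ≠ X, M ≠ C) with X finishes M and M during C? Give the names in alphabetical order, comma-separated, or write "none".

Target C = [Sun 08:00, Sun 19:00].
Intermediaries M with M during C: none.
Union: none.

none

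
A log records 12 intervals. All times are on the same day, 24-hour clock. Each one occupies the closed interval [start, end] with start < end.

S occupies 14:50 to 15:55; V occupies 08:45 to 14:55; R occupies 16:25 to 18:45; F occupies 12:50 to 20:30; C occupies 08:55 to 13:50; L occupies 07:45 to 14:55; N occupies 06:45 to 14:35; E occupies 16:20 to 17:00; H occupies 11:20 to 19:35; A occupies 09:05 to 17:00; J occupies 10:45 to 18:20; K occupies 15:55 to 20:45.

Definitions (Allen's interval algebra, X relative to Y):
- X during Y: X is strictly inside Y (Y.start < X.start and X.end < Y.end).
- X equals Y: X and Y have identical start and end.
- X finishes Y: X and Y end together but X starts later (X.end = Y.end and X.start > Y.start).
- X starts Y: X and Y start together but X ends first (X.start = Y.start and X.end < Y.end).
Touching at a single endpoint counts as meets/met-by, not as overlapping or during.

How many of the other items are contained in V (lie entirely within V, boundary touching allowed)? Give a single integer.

1

Target V = [08:45, 14:55].
A [09:05, 17:00] → overlapped-by → no.
C [08:55, 13:50] → during → counts.
E [16:20, 17:00] → after → no.
F [12:50, 20:30] → overlapped-by → no.
H [11:20, 19:35] → overlapped-by → no.
J [10:45, 18:20] → overlapped-by → no.
K [15:55, 20:45] → after → no.
L [07:45, 14:55] → finished-by → no.
N [06:45, 14:35] → overlaps → no.
R [16:25, 18:45] → after → no.
S [14:50, 15:55] → overlapped-by → no.
Total: 1.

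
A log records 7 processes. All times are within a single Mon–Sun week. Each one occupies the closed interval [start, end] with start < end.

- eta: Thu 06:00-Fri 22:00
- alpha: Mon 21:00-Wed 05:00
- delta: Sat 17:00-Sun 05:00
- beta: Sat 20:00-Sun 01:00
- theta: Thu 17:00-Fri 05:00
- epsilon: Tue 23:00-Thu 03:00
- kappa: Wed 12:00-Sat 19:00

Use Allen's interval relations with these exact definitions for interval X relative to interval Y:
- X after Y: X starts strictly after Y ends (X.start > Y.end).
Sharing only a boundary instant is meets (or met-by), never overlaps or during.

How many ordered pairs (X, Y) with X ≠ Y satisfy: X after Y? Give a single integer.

14

Checking all 42 ordered pairs for relation 'after'; matching pairs in alphabetical order:
(beta, alpha): beta after alpha ✓
(beta, epsilon): beta after epsilon ✓
(beta, eta): beta after eta ✓
(beta, kappa): beta after kappa ✓
(beta, theta): beta after theta ✓
(delta, alpha): delta after alpha ✓
(delta, epsilon): delta after epsilon ✓
(delta, eta): delta after eta ✓
(delta, theta): delta after theta ✓
(eta, alpha): eta after alpha ✓
(eta, epsilon): eta after epsilon ✓
(kappa, alpha): kappa after alpha ✓
(theta, alpha): theta after alpha ✓
(theta, epsilon): theta after epsilon ✓
Count: 14.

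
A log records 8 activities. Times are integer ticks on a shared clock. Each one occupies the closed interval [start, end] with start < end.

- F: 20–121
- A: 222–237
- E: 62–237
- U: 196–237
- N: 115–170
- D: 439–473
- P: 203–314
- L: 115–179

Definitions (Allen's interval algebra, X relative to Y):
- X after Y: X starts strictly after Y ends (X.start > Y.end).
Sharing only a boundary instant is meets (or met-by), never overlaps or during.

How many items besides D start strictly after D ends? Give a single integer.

Target D = [439, 473].
A [222, 237] → before → no.
E [62, 237] → before → no.
F [20, 121] → before → no.
L [115, 179] → before → no.
N [115, 170] → before → no.
P [203, 314] → before → no.
U [196, 237] → before → no.
Total: 0.

0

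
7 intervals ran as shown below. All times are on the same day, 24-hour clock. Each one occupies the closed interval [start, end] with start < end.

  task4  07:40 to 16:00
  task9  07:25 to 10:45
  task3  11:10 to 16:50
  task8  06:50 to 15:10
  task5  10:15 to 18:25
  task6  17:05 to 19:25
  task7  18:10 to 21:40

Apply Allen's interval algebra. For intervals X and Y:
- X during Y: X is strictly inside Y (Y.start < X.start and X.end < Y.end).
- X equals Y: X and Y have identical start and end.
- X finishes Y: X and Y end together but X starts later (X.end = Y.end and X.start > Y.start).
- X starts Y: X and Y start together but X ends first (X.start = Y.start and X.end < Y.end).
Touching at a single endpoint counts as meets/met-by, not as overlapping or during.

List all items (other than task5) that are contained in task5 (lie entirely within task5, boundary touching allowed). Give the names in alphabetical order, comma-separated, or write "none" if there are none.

task3

Target task5 = [10:15, 18:25].
task3 [11:10, 16:50] → during → yes.
task4 [07:40, 16:00] → overlaps → no.
task6 [17:05, 19:25] → overlapped-by → no.
task7 [18:10, 21:40] → overlapped-by → no.
task8 [06:50, 15:10] → overlaps → no.
task9 [07:25, 10:45] → overlaps → no.
Result: task3.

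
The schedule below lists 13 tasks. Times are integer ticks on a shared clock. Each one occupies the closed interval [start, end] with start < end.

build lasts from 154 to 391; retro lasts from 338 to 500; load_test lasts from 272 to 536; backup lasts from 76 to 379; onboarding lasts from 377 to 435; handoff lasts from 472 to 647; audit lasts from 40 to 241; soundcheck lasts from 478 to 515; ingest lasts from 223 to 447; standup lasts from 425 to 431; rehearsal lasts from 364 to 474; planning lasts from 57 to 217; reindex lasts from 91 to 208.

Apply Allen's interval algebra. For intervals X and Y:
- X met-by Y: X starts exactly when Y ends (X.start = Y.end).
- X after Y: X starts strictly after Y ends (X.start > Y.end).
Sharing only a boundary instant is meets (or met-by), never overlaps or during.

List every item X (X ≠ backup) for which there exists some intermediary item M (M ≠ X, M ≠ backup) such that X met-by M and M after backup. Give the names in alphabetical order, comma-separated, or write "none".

none

Target backup = [76, 379].
Intermediaries M with M after backup: handoff, soundcheck, standup.
Via handoff — items with X met-by handoff: none.
Via soundcheck — items with X met-by soundcheck: none.
Via standup — items with X met-by standup: none.
Union: none.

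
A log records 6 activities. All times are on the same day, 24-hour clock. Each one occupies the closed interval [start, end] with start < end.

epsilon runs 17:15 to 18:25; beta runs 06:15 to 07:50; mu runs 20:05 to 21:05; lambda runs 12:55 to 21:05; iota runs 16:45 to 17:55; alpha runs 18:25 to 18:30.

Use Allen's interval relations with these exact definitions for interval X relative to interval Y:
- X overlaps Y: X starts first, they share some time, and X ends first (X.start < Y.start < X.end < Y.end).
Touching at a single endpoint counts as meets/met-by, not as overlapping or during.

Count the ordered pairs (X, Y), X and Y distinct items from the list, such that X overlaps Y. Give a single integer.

1

Checking all 30 ordered pairs for relation 'overlaps'; matching pairs in alphabetical order:
(iota, epsilon): iota overlaps epsilon ✓
Count: 1.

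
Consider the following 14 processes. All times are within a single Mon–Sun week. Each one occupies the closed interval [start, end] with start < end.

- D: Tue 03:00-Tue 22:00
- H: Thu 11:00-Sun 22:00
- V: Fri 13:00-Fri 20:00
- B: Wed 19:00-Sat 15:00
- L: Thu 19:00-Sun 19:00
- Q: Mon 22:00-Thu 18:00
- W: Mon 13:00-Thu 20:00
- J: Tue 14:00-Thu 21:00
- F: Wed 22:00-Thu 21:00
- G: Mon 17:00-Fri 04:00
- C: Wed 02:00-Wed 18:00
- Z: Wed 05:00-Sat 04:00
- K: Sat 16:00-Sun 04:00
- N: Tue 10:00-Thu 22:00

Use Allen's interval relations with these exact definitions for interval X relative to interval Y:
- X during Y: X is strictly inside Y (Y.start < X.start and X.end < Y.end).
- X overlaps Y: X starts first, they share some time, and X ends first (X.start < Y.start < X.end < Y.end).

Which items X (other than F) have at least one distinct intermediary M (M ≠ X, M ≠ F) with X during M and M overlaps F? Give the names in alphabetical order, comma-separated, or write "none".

Target F = [Wed 22:00, Thu 21:00].
Intermediaries M with M overlaps F: Q, W.
Via Q — items with X during Q: C, D.
Via W — items with X during W: C, D, Q.
Union: C, D, Q.

C, D, Q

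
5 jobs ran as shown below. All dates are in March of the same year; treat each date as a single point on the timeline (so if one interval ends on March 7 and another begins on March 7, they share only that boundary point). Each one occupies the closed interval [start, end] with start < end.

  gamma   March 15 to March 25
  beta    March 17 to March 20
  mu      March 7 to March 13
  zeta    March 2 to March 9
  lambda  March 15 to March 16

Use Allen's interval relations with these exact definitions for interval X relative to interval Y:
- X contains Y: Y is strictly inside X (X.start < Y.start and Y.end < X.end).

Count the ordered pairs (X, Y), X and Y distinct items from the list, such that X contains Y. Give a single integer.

1

Checking all 20 ordered pairs for relation 'contains'; matching pairs in alphabetical order:
(gamma, beta): gamma contains beta ✓
Count: 1.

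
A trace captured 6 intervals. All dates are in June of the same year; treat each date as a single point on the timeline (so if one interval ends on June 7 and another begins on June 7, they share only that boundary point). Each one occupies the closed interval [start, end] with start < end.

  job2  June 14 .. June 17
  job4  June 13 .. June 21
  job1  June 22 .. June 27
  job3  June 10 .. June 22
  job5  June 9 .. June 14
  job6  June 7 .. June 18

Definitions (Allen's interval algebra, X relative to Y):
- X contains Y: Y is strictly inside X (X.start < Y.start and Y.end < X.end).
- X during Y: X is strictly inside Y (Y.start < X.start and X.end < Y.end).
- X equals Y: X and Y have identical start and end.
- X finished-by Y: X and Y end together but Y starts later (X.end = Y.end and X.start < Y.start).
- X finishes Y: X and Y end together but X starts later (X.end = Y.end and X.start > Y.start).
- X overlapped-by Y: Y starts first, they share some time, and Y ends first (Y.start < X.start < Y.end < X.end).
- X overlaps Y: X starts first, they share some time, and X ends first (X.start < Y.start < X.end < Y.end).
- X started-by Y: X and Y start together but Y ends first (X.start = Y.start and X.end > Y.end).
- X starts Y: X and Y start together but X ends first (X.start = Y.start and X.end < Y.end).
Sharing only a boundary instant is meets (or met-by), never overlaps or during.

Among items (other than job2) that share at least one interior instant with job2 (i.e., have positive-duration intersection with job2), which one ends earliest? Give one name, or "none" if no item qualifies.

job6

Target job2 = [June 14, June 17].
job1 [June 22, June 27] → after → excluded.
job3 [June 10, June 22] → contains → candidate.
job4 [June 13, June 21] → contains → candidate.
job5 [June 9, June 14] → meets → excluded.
job6 [June 7, June 18] → contains → candidate.
Among candidates, earliest end is June 18 → job6.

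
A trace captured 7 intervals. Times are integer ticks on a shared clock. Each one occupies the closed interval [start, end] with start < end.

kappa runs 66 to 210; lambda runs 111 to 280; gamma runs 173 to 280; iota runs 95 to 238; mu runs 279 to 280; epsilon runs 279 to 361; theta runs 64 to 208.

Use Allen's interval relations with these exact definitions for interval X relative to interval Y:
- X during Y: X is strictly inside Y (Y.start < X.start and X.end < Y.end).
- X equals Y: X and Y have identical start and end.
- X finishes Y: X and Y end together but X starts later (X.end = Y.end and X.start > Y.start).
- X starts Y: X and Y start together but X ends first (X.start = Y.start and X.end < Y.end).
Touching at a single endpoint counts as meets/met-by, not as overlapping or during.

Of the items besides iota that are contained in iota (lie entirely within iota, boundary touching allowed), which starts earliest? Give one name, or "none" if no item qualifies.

none

Target iota = [95, 238].
epsilon [279, 361] → after → excluded.
gamma [173, 280] → overlapped-by → excluded.
kappa [66, 210] → overlaps → excluded.
lambda [111, 280] → overlapped-by → excluded.
mu [279, 280] → after → excluded.
theta [64, 208] → overlaps → excluded.
No candidates → none.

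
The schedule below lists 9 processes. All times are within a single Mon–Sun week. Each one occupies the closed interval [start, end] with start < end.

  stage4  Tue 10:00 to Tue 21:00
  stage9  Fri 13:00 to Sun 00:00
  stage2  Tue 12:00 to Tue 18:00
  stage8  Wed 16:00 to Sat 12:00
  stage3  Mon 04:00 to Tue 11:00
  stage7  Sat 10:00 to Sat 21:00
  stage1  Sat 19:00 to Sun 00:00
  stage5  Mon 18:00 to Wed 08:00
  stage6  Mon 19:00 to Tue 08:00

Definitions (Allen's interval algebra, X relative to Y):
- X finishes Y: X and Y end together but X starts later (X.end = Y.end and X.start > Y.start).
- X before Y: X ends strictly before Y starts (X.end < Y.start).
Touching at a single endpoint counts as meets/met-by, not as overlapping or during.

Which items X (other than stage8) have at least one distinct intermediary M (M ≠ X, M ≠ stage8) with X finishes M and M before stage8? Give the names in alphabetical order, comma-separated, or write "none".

none

Target stage8 = [Wed 16:00, Sat 12:00].
Intermediaries M with M before stage8: stage2, stage3, stage4, stage5, stage6.
Via stage2 — items with X finishes stage2: none.
Via stage3 — items with X finishes stage3: none.
Via stage4 — items with X finishes stage4: none.
Via stage5 — items with X finishes stage5: none.
Via stage6 — items with X finishes stage6: none.
Union: none.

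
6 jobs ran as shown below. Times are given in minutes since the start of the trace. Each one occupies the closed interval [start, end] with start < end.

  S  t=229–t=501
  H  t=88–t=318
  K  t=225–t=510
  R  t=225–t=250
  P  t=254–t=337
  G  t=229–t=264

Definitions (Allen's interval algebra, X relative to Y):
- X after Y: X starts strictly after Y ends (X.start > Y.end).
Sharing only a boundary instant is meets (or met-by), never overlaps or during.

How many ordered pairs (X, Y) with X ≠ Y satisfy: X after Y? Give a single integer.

1

Checking all 30 ordered pairs for relation 'after'; matching pairs in alphabetical order:
(P, R): P after R ✓
Count: 1.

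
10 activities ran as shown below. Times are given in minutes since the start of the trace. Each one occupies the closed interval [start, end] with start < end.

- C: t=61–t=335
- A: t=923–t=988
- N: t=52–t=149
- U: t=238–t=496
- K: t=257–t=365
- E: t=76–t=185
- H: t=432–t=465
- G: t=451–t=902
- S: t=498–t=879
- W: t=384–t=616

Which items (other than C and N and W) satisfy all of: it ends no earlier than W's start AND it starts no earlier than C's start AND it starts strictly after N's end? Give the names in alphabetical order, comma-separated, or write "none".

Conditions: its end is no earlier than W's start (X.end >= t=384) AND its start is no earlier than C's start (X.start >= t=61) AND its start is strictly after N's end (X.start > t=149).
A: end t=988 >= t=384? ✓; start t=923 >= t=61? ✓; start t=923 > t=149? ✓ → yes.
E: end t=185 >= t=384? ✗; start t=76 >= t=61? ✓; start t=76 > t=149? ✗ → no.
G: end t=902 >= t=384? ✓; start t=451 >= t=61? ✓; start t=451 > t=149? ✓ → yes.
H: end t=465 >= t=384? ✓; start t=432 >= t=61? ✓; start t=432 > t=149? ✓ → yes.
K: end t=365 >= t=384? ✗; start t=257 >= t=61? ✓; start t=257 > t=149? ✓ → no.
S: end t=879 >= t=384? ✓; start t=498 >= t=61? ✓; start t=498 > t=149? ✓ → yes.
U: end t=496 >= t=384? ✓; start t=238 >= t=61? ✓; start t=238 > t=149? ✓ → yes.
Result: A, G, H, S, U.

A, G, H, S, U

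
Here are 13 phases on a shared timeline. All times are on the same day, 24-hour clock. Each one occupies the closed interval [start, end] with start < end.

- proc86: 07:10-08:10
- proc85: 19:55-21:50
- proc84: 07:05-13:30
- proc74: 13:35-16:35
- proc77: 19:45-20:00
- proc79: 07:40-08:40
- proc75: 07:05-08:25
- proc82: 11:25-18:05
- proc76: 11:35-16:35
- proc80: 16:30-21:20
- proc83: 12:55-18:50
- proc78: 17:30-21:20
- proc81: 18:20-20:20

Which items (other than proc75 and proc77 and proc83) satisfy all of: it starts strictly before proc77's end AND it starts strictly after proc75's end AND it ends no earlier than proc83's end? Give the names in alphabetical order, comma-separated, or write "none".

Conditions: its start is strictly before proc77's end (X.start < 20:00) AND its start is strictly after proc75's end (X.start > 08:25) AND its end is no earlier than proc83's end (X.end >= 18:50).
proc74: start 13:35 < 20:00? ✓; start 13:35 > 08:25? ✓; end 16:35 >= 18:50? ✗ → no.
proc76: start 11:35 < 20:00? ✓; start 11:35 > 08:25? ✓; end 16:35 >= 18:50? ✗ → no.
proc78: start 17:30 < 20:00? ✓; start 17:30 > 08:25? ✓; end 21:20 >= 18:50? ✓ → yes.
proc79: start 07:40 < 20:00? ✓; start 07:40 > 08:25? ✗; end 08:40 >= 18:50? ✗ → no.
proc80: start 16:30 < 20:00? ✓; start 16:30 > 08:25? ✓; end 21:20 >= 18:50? ✓ → yes.
proc81: start 18:20 < 20:00? ✓; start 18:20 > 08:25? ✓; end 20:20 >= 18:50? ✓ → yes.
proc82: start 11:25 < 20:00? ✓; start 11:25 > 08:25? ✓; end 18:05 >= 18:50? ✗ → no.
proc84: start 07:05 < 20:00? ✓; start 07:05 > 08:25? ✗; end 13:30 >= 18:50? ✗ → no.
proc85: start 19:55 < 20:00? ✓; start 19:55 > 08:25? ✓; end 21:50 >= 18:50? ✓ → yes.
proc86: start 07:10 < 20:00? ✓; start 07:10 > 08:25? ✗; end 08:10 >= 18:50? ✗ → no.
Result: proc78, proc80, proc81, proc85.

proc78, proc80, proc81, proc85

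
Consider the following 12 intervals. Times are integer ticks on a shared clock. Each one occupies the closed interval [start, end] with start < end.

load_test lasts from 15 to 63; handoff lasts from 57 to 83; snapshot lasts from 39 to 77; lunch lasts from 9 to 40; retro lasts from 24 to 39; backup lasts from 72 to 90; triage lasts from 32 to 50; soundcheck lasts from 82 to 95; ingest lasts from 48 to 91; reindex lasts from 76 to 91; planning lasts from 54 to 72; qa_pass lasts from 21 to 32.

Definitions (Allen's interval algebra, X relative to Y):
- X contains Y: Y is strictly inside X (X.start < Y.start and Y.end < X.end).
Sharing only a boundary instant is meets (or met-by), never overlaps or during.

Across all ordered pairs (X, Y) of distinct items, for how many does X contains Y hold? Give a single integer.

Checking all 132 ordered pairs for relation 'contains'; matching pairs in alphabetical order:
(ingest, backup): ingest contains backup ✓
(ingest, handoff): ingest contains handoff ✓
(ingest, planning): ingest contains planning ✓
(load_test, qa_pass): load_test contains qa_pass ✓
(load_test, retro): load_test contains retro ✓
(load_test, triage): load_test contains triage ✓
(lunch, qa_pass): lunch contains qa_pass ✓
(lunch, retro): lunch contains retro ✓
(snapshot, planning): snapshot contains planning ✓
Count: 9.

9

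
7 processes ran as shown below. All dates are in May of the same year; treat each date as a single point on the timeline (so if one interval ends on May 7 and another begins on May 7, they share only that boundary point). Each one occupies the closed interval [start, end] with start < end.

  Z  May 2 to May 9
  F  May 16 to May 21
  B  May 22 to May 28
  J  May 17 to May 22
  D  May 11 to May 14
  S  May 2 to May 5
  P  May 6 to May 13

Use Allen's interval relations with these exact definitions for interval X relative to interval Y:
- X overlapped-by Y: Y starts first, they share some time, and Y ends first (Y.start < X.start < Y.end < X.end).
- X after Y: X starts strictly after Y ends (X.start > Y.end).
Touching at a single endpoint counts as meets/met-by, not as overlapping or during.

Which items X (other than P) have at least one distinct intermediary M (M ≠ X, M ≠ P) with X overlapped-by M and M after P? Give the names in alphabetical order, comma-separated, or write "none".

Target P = [May 6, May 13].
Intermediaries M with M after P: B, F, J.
Via B — items with X overlapped-by B: none.
Via F — items with X overlapped-by F: J.
Via J — items with X overlapped-by J: none.
Union: J.

J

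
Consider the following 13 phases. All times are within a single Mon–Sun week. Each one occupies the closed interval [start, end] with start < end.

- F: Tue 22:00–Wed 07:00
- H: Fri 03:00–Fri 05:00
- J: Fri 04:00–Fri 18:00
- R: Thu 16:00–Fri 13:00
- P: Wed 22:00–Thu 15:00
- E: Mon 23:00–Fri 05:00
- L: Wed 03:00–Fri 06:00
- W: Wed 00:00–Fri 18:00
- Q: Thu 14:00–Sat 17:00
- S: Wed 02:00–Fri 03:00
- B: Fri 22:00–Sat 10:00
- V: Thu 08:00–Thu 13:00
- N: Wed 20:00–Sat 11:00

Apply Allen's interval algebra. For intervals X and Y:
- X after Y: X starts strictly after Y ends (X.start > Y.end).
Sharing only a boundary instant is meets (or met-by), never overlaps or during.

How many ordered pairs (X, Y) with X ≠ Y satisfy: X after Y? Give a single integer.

Checking all 156 ordered pairs for relation 'after'; matching pairs in alphabetical order:
(B, E): B after E ✓
(B, F): B after F ✓
(B, H): B after H ✓
(B, J): B after J ✓
(B, L): B after L ✓
(B, P): B after P ✓
(B, R): B after R ✓
(B, S): B after S ✓
(B, V): B after V ✓
(B, W): B after W ✓
(H, F): H after F ✓
(H, P): H after P ✓
(H, V): H after V ✓
(J, F): J after F ✓
(J, P): J after P ✓
(J, S): J after S ✓
(J, V): J after V ✓
(N, F): N after F ✓
(P, F): P after F ✓
(Q, F): Q after F ✓
(Q, V): Q after V ✓
(R, F): R after F ✓
(R, P): R after P ✓
(R, V): R after V ✓
... plus 1 further pairs not listed.
Count: 25.

25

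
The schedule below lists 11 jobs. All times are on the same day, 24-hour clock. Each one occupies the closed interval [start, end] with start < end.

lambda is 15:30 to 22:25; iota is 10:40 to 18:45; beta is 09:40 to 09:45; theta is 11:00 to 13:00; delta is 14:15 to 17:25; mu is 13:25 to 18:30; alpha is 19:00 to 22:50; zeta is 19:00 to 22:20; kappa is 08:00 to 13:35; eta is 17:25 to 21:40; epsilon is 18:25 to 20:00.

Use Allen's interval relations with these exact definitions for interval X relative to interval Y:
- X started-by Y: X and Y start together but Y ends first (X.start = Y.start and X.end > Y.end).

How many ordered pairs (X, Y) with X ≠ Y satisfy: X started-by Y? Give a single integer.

Checking all 110 ordered pairs for relation 'started-by'; matching pairs in alphabetical order:
(alpha, zeta): alpha started-by zeta ✓
Count: 1.

1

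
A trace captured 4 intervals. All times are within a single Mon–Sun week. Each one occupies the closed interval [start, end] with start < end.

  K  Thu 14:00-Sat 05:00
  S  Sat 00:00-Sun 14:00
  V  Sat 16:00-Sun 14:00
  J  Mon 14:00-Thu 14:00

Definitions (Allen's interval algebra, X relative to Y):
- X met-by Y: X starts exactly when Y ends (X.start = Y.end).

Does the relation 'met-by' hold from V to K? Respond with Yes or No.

V = [Sat 16:00, Sun 14:00], K = [Thu 14:00, Sat 05:00].
Actual relation of V to K: after.
Asked whether 'met-by' holds → No.

No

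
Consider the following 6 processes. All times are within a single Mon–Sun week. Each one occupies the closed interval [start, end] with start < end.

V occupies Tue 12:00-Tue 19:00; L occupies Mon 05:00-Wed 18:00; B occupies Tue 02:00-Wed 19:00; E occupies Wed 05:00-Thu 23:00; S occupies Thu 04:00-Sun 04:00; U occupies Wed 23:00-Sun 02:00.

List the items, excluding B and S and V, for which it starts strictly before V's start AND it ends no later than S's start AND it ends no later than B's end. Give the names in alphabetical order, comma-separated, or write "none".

L

Conditions: its start is strictly before V's start (X.start < Tue 12:00) AND its end is no later than S's start (X.end <= Thu 04:00) AND its end is no later than B's end (X.end <= Wed 19:00).
E: start Wed 05:00 < Tue 12:00? ✗; end Thu 23:00 <= Thu 04:00? ✗; end Thu 23:00 <= Wed 19:00? ✗ → no.
L: start Mon 05:00 < Tue 12:00? ✓; end Wed 18:00 <= Thu 04:00? ✓; end Wed 18:00 <= Wed 19:00? ✓ → yes.
U: start Wed 23:00 < Tue 12:00? ✗; end Sun 02:00 <= Thu 04:00? ✗; end Sun 02:00 <= Wed 19:00? ✗ → no.
Result: L.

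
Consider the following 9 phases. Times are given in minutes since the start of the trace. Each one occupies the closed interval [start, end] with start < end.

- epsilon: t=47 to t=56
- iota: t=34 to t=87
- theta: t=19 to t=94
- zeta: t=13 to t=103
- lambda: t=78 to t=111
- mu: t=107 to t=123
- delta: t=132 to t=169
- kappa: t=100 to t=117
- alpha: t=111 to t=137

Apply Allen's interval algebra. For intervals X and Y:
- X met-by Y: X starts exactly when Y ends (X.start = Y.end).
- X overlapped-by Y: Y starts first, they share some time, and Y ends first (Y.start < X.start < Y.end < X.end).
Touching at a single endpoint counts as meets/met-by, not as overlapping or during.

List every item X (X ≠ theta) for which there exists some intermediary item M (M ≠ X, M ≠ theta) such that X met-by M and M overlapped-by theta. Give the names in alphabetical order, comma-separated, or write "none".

alpha

Target theta = [t=19, t=94].
Intermediaries M with M overlapped-by theta: lambda.
Via lambda — items with X met-by lambda: alpha.
Union: alpha.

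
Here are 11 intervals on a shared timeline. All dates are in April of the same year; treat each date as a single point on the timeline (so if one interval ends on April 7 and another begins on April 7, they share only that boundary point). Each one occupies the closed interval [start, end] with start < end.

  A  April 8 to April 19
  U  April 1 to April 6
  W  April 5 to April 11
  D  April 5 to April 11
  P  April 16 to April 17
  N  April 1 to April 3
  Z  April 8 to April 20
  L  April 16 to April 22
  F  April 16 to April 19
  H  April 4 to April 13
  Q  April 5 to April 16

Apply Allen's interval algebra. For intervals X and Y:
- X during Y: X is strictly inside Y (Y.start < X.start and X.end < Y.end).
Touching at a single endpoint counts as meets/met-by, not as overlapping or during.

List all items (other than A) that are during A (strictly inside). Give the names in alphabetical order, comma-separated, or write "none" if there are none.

Target A = [April 8, April 19].
D [April 5, April 11] → overlaps → no.
F [April 16, April 19] → finishes → no.
H [April 4, April 13] → overlaps → no.
L [April 16, April 22] → overlapped-by → no.
N [April 1, April 3] → before → no.
P [April 16, April 17] → during → yes.
Q [April 5, April 16] → overlaps → no.
U [April 1, April 6] → before → no.
W [April 5, April 11] → overlaps → no.
Z [April 8, April 20] → started-by → no.
Result: P.

P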